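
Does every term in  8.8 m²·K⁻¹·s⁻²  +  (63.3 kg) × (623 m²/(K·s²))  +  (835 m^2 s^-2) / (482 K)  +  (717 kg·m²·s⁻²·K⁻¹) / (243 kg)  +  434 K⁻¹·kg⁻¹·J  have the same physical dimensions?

No

Work out the base dimensions of each:
  8.8 m²·K⁻¹·s⁻²:  m²·s⁻²·K⁻¹
  (63.3 kg) × (623 m²/(K·s²)):  [kg] · [m²·s⁻²·K⁻¹] = kg·m²·s⁻²·K⁻¹
  (835 m^2 s^-2) / (482 K):  [m²·s⁻²] / [K] = m²·s⁻²·K⁻¹
  (717 kg·m²·s⁻²·K⁻¹) / (243 kg):  [kg·m²·s⁻²·K⁻¹] / [kg] = m²·s⁻²·K⁻¹
  434 K⁻¹·kg⁻¹·J:  J·kg⁻¹·K⁻¹ = N·m·kg⁻¹·K⁻¹ = m²·s⁻²·K⁻¹
The terms do not share a single dimension (kg·m²·s⁻²·K⁻¹ vs m²·s⁻²·K⁻¹).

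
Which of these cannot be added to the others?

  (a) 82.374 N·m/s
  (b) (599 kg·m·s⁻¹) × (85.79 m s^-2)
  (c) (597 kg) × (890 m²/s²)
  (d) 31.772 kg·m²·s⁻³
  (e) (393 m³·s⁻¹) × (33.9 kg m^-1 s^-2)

Reduce each to base SI dimensions:
  (a) N·m·s⁻¹ = kg·m·s⁻²·m·s⁻¹ = kg·m²·s⁻³
  (b) [kg·m·s⁻¹] · [m·s⁻²] = kg·m²·s⁻³
  (c) [kg] · [m²·s⁻²] = kg·m²·s⁻²
  (d) kg·m²·s⁻³
  (e) [m³·s⁻¹] · [kg·m⁻¹·s⁻²] = kg·m²·s⁻³
All reduce to kg·m²·s⁻³ except (c), which is kg·m²·s⁻².

(c)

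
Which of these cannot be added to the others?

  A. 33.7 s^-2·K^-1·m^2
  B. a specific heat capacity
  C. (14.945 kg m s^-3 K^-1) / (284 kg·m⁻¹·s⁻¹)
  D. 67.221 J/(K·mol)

Reduce each to base SI dimensions:
  A. m²·s⁻²·K⁻¹
  B. [specific heat capacity] = m²·s⁻²·K⁻¹
  C. [kg·m·s⁻³·K⁻¹] / [kg·m⁻¹·s⁻¹] = m²·s⁻²·K⁻¹
  D. J·mol⁻¹·K⁻¹ = N·m·mol⁻¹·K⁻¹ = kg·m²·s⁻²·K⁻¹·mol⁻¹
All reduce to m²·s⁻²·K⁻¹ except D., which is kg·m²·s⁻²·K⁻¹·mol⁻¹.

D.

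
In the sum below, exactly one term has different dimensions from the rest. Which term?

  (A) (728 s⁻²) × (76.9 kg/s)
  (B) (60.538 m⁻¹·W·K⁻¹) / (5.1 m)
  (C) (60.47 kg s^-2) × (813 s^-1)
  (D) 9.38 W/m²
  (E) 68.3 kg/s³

(B)

Expand each in SI base units:
  (A) [s⁻²] · [kg·s⁻¹] = kg·s⁻³
  (B) [kg·m·s⁻³·K⁻¹] / [m] = kg·s⁻³·K⁻¹
  (C) [kg·s⁻²] · [s⁻¹] = kg·s⁻³
  (D) W·m⁻² = J·s⁻¹·m⁻² = kg·s⁻³
  (E) kg·s⁻³
All reduce to kg·s⁻³ except (B), which is kg·s⁻³·K⁻¹.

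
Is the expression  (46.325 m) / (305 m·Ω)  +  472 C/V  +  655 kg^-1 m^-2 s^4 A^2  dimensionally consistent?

No

Expand each in SI base units:
  (46.325 m) / (305 m·Ω):  [m] / [kg·m³·s⁻³·A⁻²] = kg⁻¹·m⁻²·s³·A²
  472 C/V:  C·V⁻¹ = s·A·(J·C⁻¹)⁻¹ = kg⁻¹·m⁻²·s⁴·A²
  655 kg^-1 m^-2 s^4 A^2:  kg⁻¹·m⁻²·s⁴·A²
The terms do not share a single dimension (kg⁻¹·m⁻²·s³·A² vs kg⁻¹·m⁻²·s⁴·A²).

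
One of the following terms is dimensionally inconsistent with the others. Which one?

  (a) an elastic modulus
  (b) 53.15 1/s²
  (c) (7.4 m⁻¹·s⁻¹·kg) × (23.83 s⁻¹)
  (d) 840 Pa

(b)

Work out the base dimensions of each:
  (a) [elastic modulus] = kg·m⁻¹·s⁻²
  (b) s⁻²
  (c) [kg·m⁻¹·s⁻¹] · [s⁻¹] = kg·m⁻¹·s⁻²
  (d) Pa = N·m⁻² = kg·m⁻¹·s⁻²
All reduce to kg·m⁻¹·s⁻² except (b), which is s⁻².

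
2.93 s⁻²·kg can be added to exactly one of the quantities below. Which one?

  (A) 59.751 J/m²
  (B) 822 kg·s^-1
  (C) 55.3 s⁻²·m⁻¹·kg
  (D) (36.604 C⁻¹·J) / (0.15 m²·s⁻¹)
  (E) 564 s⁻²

Reference: kg·s⁻².
Each option:
  (A) J·m⁻² = N·m·m⁻² = kg·s⁻²  ← same
  (B) kg·s⁻¹
  (C) kg·m⁻¹·s⁻²
  (D) [kg·m²·s⁻³·A⁻¹] / [m²·s⁻¹] = kg·s⁻²·A⁻¹
  (E) s⁻²
Only (A) matches kg·s⁻².

(A)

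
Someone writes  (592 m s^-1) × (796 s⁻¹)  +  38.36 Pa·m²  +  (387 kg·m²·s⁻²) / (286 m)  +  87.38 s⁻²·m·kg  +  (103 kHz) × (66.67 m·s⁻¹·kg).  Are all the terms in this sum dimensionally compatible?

No

Dimensions:
  (592 m s^-1) × (796 s⁻¹):  [m·s⁻¹] · [s⁻¹] = m·s⁻²
  38.36 Pa·m²:  Pa·m² = N·m⁻²·m² = kg·m·s⁻²
  (387 kg·m²·s⁻²) / (286 m):  [kg·m²·s⁻²] / [m] = kg·m·s⁻²
  87.38 s⁻²·m·kg:  kg·m·s⁻²
  (103 kHz) × (66.67 m·s⁻¹·kg):  [s⁻¹] · [kg·m·s⁻¹] = kg·m·s⁻²
The terms do not share a single dimension (kg·m·s⁻² vs m·s⁻²).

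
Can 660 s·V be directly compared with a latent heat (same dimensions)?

In SI base units:
  660 s·V:  V·s = J·C⁻¹·s = kg·m²·s⁻²·A⁻¹
  a latent heat:  [latent heat] = m²·s⁻²
kg·m²·s⁻²·A⁻¹ ≠ m²·s⁻², so they cannot be added.

No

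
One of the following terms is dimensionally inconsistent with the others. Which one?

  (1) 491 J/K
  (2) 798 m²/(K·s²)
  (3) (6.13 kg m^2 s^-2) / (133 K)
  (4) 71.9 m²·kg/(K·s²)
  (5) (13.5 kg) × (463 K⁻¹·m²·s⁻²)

(2)

In SI base units:
  (1) J·K⁻¹ = N·m·K⁻¹ = kg·m²·s⁻²·K⁻¹
  (2) m²·s⁻²·K⁻¹
  (3) [kg·m²·s⁻²] / [K] = kg·m²·s⁻²·K⁻¹
  (4) kg·m²·s⁻²·K⁻¹
  (5) [kg] · [m²·s⁻²·K⁻¹] = kg·m²·s⁻²·K⁻¹
All reduce to kg·m²·s⁻²·K⁻¹ except (2), which is m²·s⁻²·K⁻¹.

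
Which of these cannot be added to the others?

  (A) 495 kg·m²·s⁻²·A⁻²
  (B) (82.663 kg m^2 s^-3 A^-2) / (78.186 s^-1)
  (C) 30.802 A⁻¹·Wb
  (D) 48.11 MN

Dimensions:
  (A) kg·m²·s⁻²·A⁻²
  (B) [kg·m²·s⁻³·A⁻²] / [s⁻¹] = kg·m²·s⁻²·A⁻²
  (C) Wb·A⁻¹ = V·s·A⁻¹ = kg·m²·s⁻²·A⁻²
  (D) N = kg·m·s⁻²
All reduce to kg·m²·s⁻²·A⁻² except (D), which is kg·m·s⁻².

(D)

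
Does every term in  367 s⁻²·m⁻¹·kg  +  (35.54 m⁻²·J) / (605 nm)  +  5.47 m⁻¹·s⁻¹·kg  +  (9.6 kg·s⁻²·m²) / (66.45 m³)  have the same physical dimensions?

In SI base units:
  367 s⁻²·m⁻¹·kg:  kg·m⁻¹·s⁻²
  (35.54 m⁻²·J) / (605 nm):  [kg·s⁻²] / [m] = kg·m⁻¹·s⁻²
  5.47 m⁻¹·s⁻¹·kg:  kg·m⁻¹·s⁻¹
  (9.6 kg·s⁻²·m²) / (66.45 m³):  [kg·m²·s⁻²] / [m³] = kg·m⁻¹·s⁻²
The terms do not share a single dimension (kg·m⁻¹·s⁻² vs kg·m⁻¹·s⁻¹).

No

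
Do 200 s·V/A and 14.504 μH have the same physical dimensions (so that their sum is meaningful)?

Dimensions:
  200 s·V/A:  V·s·A⁻¹ = J·C⁻¹·s·A⁻¹ = kg·m²·s⁻²·A⁻²
  14.504 μH:  H = V·s·A⁻¹ = kg·m²·s⁻²·A⁻²
Both are kg·m²·s⁻²·A⁻², so they have the same dimensions and can be added.

Yes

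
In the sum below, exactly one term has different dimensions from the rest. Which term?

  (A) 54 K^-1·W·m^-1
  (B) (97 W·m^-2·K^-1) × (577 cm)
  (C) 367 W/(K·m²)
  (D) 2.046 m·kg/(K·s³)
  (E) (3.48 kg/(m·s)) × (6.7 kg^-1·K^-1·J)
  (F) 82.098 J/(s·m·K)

In SI base units:
  (A) W·m⁻¹·K⁻¹ = J·s⁻¹·m⁻¹·K⁻¹ = kg·m·s⁻³·K⁻¹
  (B) [kg·s⁻³·K⁻¹] · [m] = kg·m·s⁻³·K⁻¹
  (C) W·m⁻²·K⁻¹ = J·s⁻¹·m⁻²·K⁻¹ = kg·s⁻³·K⁻¹
  (D) kg·m·s⁻³·K⁻¹
  (E) [kg·m⁻¹·s⁻¹] · [m²·s⁻²·K⁻¹] = kg·m·s⁻³·K⁻¹
  (F) J·s⁻¹·m⁻¹·K⁻¹ = N·m·s⁻¹·m⁻¹·K⁻¹ = kg·m·s⁻³·K⁻¹
All reduce to kg·m·s⁻³·K⁻¹ except (C), which is kg·s⁻³·K⁻¹.

(C)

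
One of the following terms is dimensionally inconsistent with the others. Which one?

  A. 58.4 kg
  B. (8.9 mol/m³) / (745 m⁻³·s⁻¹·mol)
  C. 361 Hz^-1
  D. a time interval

Work out the base dimensions of each:
  A. kg
  B. [m⁻³·mol] / [m⁻³·s⁻¹·mol] = s
  C. Hz⁻¹ = (s⁻¹)⁻¹ = s
  D. [time interval] = s
All reduce to s except A., which is kg.

A.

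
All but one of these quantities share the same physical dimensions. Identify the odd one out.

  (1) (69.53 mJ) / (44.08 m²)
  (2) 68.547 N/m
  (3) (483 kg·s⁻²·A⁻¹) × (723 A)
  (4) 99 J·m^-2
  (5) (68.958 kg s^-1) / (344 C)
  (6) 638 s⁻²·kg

In SI base units:
  (1) [kg·m²·s⁻²] / [m²] = kg·s⁻²
  (2) N·m⁻¹ = kg·m·s⁻²·m⁻¹ = kg·s⁻²
  (3) [kg·s⁻²·A⁻¹] · [A] = kg·s⁻²
  (4) J·m⁻² = N·m·m⁻² = kg·s⁻²
  (5) [kg·s⁻¹] / [s·A] = kg·s⁻²·A⁻¹
  (6) kg·s⁻²
All reduce to kg·s⁻² except (5), which is kg·s⁻²·A⁻¹.

(5)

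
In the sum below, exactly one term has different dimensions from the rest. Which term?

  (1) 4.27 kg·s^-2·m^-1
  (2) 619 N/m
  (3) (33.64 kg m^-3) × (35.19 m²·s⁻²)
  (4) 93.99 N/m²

(2)

Reduce each to base SI dimensions:
  (1) kg·m⁻¹·s⁻²
  (2) N·m⁻¹ = kg·m·s⁻²·m⁻¹ = kg·s⁻²
  (3) [kg·m⁻³] · [m²·s⁻²] = kg·m⁻¹·s⁻²
  (4) N·m⁻² = kg·m·s⁻²·m⁻² = kg·m⁻¹·s⁻²
All reduce to kg·m⁻¹·s⁻² except (2), which is kg·s⁻².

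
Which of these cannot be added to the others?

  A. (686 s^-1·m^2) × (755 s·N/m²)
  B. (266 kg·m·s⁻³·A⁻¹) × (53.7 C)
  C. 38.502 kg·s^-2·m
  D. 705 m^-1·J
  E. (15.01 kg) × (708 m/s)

Reduce each to base SI dimensions:
  A. [m²·s⁻¹] · [kg·m⁻¹·s⁻¹] = kg·m·s⁻²
  B. [kg·m·s⁻³·A⁻¹] · [s·A] = kg·m·s⁻²
  C. kg·m·s⁻²
  D. J·m⁻¹ = N·m·m⁻¹ = kg·m·s⁻²
  E. [kg] · [m·s⁻¹] = kg·m·s⁻¹
All reduce to kg·m·s⁻² except E., which is kg·m·s⁻¹.

E.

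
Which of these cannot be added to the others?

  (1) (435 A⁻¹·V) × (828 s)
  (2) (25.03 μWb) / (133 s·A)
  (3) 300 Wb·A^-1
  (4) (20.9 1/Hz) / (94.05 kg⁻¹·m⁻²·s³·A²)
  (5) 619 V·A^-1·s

Work out the base dimensions of each:
  (1) [kg·m²·s⁻³·A⁻²] · [s] = kg·m²·s⁻²·A⁻²
  (2) [kg·m²·s⁻²·A⁻¹] / [s·A] = kg·m²·s⁻³·A⁻²
  (3) Wb·A⁻¹ = V·s·A⁻¹ = kg·m²·s⁻²·A⁻²
  (4) [s] / [kg⁻¹·m⁻²·s³·A²] = kg·m²·s⁻²·A⁻²
  (5) V·s·A⁻¹ = J·C⁻¹·s·A⁻¹ = kg·m²·s⁻²·A⁻²
All reduce to kg·m²·s⁻²·A⁻² except (2), which is kg·m²·s⁻³·A⁻².

(2)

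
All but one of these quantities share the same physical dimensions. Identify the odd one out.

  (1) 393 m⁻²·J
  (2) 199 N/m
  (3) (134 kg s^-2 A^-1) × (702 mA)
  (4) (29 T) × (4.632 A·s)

(4)

Work out the base dimensions of each:
  (1) J·m⁻² = N·m·m⁻² = kg·s⁻²
  (2) N·m⁻¹ = kg·m·s⁻²·m⁻¹ = kg·s⁻²
  (3) [kg·s⁻²·A⁻¹] · [A] = kg·s⁻²
  (4) [kg·s⁻²·A⁻¹] · [s·A] = kg·s⁻¹
All reduce to kg·s⁻² except (4), which is kg·s⁻¹.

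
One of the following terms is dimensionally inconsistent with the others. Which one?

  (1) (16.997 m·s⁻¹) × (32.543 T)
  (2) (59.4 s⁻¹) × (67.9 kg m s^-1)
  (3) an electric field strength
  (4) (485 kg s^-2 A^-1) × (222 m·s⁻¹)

Reduce each to base SI dimensions:
  (1) [m·s⁻¹] · [kg·s⁻²·A⁻¹] = kg·m·s⁻³·A⁻¹
  (2) [s⁻¹] · [kg·m·s⁻¹] = kg·m·s⁻²
  (3) [electric field strength] = kg·m·s⁻³·A⁻¹
  (4) [kg·s⁻²·A⁻¹] · [m·s⁻¹] = kg·m·s⁻³·A⁻¹
All reduce to kg·m·s⁻³·A⁻¹ except (2), which is kg·m·s⁻².

(2)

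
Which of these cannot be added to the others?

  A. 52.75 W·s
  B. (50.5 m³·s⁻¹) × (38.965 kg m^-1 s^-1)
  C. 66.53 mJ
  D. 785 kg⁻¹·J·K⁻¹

D.

In SI base units:
  A. W·s = J·s⁻¹·s = kg·m²·s⁻²
  B. [m³·s⁻¹] · [kg·m⁻¹·s⁻¹] = kg·m²·s⁻²
  C. J = N·m = kg·m²·s⁻²
  D. J·kg⁻¹·K⁻¹ = N·m·kg⁻¹·K⁻¹ = m²·s⁻²·K⁻¹
All reduce to kg·m²·s⁻² except D., which is m²·s⁻²·K⁻¹.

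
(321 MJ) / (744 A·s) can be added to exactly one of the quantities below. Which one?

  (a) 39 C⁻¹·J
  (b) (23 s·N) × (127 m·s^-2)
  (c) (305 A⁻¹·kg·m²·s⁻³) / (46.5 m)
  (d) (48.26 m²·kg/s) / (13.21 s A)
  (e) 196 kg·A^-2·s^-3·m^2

(a)

Reference: [kg·m²·s⁻²] / [s·A] = kg·m²·s⁻³·A⁻¹.
Each option:
  (a) J·C⁻¹ = N·m·(s·A)⁻¹ = kg·m²·s⁻³·A⁻¹  ← same
  (b) [kg·m·s⁻¹] · [m·s⁻²] = kg·m²·s⁻³
  (c) [kg·m²·s⁻³·A⁻¹] / [m] = kg·m·s⁻³·A⁻¹
  (d) [kg·m²·s⁻¹] / [s·A] = kg·m²·s⁻²·A⁻¹
  (e) kg·m²·s⁻³·A⁻²
Only (a) matches kg·m²·s⁻³·A⁻¹.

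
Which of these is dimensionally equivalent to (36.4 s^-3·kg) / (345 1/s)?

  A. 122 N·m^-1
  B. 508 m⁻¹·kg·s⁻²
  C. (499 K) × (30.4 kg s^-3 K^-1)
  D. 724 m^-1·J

Reference: [kg·s⁻³] / [s⁻¹] = kg·s⁻².
Each option:
  A. N·m⁻¹ = kg·m·s⁻²·m⁻¹ = kg·s⁻²  ← same
  B. kg·m⁻¹·s⁻²
  C. [K] · [kg·s⁻³·K⁻¹] = kg·s⁻³
  D. J·m⁻¹ = N·m·m⁻¹ = kg·m·s⁻²
Only A. matches kg·s⁻².

A.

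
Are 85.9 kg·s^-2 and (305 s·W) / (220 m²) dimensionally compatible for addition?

Yes

Reduce each to base SI dimensions:
  85.9 kg·s^-2:  kg·s⁻²
  (305 s·W) / (220 m²):  [kg·m²·s⁻²] / [m²] = kg·s⁻²
Both are kg·s⁻², so they have the same dimensions and can be added.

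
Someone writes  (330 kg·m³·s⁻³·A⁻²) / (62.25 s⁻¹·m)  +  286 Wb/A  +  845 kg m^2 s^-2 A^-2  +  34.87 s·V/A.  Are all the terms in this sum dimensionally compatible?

Yes

Expand each in SI base units:
  (330 kg·m³·s⁻³·A⁻²) / (62.25 s⁻¹·m):  [kg·m³·s⁻³·A⁻²] / [m·s⁻¹] = kg·m²·s⁻²·A⁻²
  286 Wb/A:  Wb·A⁻¹ = V·s·A⁻¹ = kg·m²·s⁻²·A⁻²
  845 kg m^2 s^-2 A^-2:  kg·m²·s⁻²·A⁻²
  34.87 s·V/A:  V·s·A⁻¹ = J·C⁻¹·s·A⁻¹ = kg·m²·s⁻²·A⁻²
Every term reduces to kg·m²·s⁻²·A⁻².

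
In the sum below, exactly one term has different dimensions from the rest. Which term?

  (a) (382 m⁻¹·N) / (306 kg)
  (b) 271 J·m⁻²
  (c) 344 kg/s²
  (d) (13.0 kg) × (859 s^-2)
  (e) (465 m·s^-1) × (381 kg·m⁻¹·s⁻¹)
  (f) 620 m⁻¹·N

(a)

Work out the base dimensions of each:
  (a) [kg·s⁻²] / [kg] = s⁻²
  (b) J·m⁻² = N·m·m⁻² = kg·s⁻²
  (c) kg·s⁻²
  (d) [kg] · [s⁻²] = kg·s⁻²
  (e) [m·s⁻¹] · [kg·m⁻¹·s⁻¹] = kg·s⁻²
  (f) N·m⁻¹ = kg·m·s⁻²·m⁻¹ = kg·s⁻²
All reduce to kg·s⁻² except (a), which is s⁻².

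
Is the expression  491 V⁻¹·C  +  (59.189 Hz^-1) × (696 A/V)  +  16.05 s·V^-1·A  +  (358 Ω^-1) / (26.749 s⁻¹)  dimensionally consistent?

Yes

Dimensions:
  491 V⁻¹·C:  C·V⁻¹ = s·A·(J·C⁻¹)⁻¹ = kg⁻¹·m⁻²·s⁴·A²
  (59.189 Hz^-1) × (696 A/V):  [s] · [kg⁻¹·m⁻²·s³·A²] = kg⁻¹·m⁻²·s⁴·A²
  16.05 s·V^-1·A:  A·s·V⁻¹ = A·s·(J·C⁻¹)⁻¹ = kg⁻¹·m⁻²·s⁴·A²
  (358 Ω^-1) / (26.749 s⁻¹):  [kg⁻¹·m⁻²·s³·A²] / [s⁻¹] = kg⁻¹·m⁻²·s⁴·A²
Every term reduces to kg⁻¹·m⁻²·s⁴·A².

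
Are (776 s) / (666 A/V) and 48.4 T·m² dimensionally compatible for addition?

In SI base units:
  (776 s) / (666 A/V):  [s] / [kg⁻¹·m⁻²·s³·A²] = kg·m²·s⁻²·A⁻²
  48.4 T·m²:  T·m² = Wb·m⁻²·m² = kg·m²·s⁻²·A⁻¹
kg·m²·s⁻²·A⁻² ≠ kg·m²·s⁻²·A⁻¹, so they cannot be added.

No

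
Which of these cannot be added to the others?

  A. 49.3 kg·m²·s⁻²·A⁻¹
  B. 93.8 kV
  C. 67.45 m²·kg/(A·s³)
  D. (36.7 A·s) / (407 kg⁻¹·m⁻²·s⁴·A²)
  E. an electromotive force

Reduce each to base SI dimensions:
  A. kg·m²·s⁻²·A⁻¹
  B. V = J·C⁻¹ = kg·m²·s⁻³·A⁻¹
  C. kg·m²·s⁻³·A⁻¹
  D. [s·A] / [kg⁻¹·m⁻²·s⁴·A²] = kg·m²·s⁻³·A⁻¹
  E. [electromotive force] = kg·m²·s⁻³·A⁻¹
All reduce to kg·m²·s⁻³·A⁻¹ except A., which is kg·m²·s⁻²·A⁻¹.

A.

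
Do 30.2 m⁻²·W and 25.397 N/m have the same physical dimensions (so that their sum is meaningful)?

No

Reduce each to base SI dimensions:
  30.2 m⁻²·W:  W·m⁻² = J·s⁻¹·m⁻² = kg·s⁻³
  25.397 N/m:  N·m⁻¹ = kg·m·s⁻²·m⁻¹ = kg·s⁻²
kg·s⁻³ ≠ kg·s⁻², so they cannot be added.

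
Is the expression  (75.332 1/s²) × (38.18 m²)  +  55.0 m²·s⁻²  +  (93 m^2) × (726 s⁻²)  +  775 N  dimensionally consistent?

No

Reduce each to base SI dimensions:
  (75.332 1/s²) × (38.18 m²):  [s⁻²] · [m²] = m²·s⁻²
  55.0 m²·s⁻²:  m²·s⁻²
  (93 m^2) × (726 s⁻²):  [m²] · [s⁻²] = m²·s⁻²
  775 N:  N = kg·m·s⁻²
The terms do not share a single dimension (kg·m·s⁻² vs m²·s⁻²).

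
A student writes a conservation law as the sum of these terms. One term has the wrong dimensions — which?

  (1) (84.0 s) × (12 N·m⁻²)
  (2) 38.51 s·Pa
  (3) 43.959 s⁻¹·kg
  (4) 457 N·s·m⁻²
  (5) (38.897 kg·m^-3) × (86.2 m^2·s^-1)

(3)

Expand each in SI base units:
  (1) [s] · [kg·m⁻¹·s⁻²] = kg·m⁻¹·s⁻¹
  (2) Pa·s = N·m⁻²·s = kg·m⁻¹·s⁻¹
  (3) kg·s⁻¹
  (4) N·s·m⁻² = kg·m·s⁻²·s·m⁻² = kg·m⁻¹·s⁻¹
  (5) [kg·m⁻³] · [m²·s⁻¹] = kg·m⁻¹·s⁻¹
All reduce to kg·m⁻¹·s⁻¹ except (3), which is kg·s⁻¹.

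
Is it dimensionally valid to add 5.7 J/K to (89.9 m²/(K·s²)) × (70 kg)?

Yes

Expand each in SI base units:
  5.7 J/K:  J·K⁻¹ = N·m·K⁻¹ = kg·m²·s⁻²·K⁻¹
  (89.9 m²/(K·s²)) × (70 kg):  [m²·s⁻²·K⁻¹] · [kg] = kg·m²·s⁻²·K⁻¹
Both are kg·m²·s⁻²·K⁻¹, so they have the same dimensions and can be added.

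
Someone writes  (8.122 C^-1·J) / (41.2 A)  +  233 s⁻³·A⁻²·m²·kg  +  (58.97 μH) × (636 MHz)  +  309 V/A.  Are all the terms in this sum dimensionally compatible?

Dimensions:
  (8.122 C^-1·J) / (41.2 A):  [kg·m²·s⁻³·A⁻¹] / [A] = kg·m²·s⁻³·A⁻²
  233 s⁻³·A⁻²·m²·kg:  kg·m²·s⁻³·A⁻²
  (58.97 μH) × (636 MHz):  [kg·m²·s⁻²·A⁻²] · [s⁻¹] = kg·m²·s⁻³·A⁻²
  309 V/A:  V·A⁻¹ = J·C⁻¹·A⁻¹ = kg·m²·s⁻³·A⁻²
Every term reduces to kg·m²·s⁻³·A⁻².

Yes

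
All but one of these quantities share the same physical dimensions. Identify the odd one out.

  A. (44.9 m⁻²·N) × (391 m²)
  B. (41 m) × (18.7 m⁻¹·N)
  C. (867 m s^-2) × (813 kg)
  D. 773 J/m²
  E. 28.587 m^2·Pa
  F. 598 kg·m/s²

Expand each in SI base units:
  A. [kg·m⁻¹·s⁻²] · [m²] = kg·m·s⁻²
  B. [m] · [kg·s⁻²] = kg·m·s⁻²
  C. [m·s⁻²] · [kg] = kg·m·s⁻²
  D. J·m⁻² = N·m·m⁻² = kg·s⁻²
  E. Pa·m² = N·m⁻²·m² = kg·m·s⁻²
  F. kg·m·s⁻²
All reduce to kg·m·s⁻² except D., which is kg·s⁻².

D.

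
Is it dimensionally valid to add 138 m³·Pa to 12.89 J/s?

No

Work out the base dimensions of each:
  138 m³·Pa:  Pa·m³ = N·m⁻²·m³ = kg·m²·s⁻²
  12.89 J/s:  J·s⁻¹ = N·m·s⁻¹ = kg·m²·s⁻³
kg·m²·s⁻² ≠ kg·m²·s⁻³, so they cannot be added.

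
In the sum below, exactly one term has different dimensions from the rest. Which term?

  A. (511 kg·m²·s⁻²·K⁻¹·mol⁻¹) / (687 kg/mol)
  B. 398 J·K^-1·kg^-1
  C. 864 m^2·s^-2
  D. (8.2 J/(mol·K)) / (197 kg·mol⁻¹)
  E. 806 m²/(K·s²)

Dimensions:
  A. [kg·m²·s⁻²·K⁻¹·mol⁻¹] / [kg·mol⁻¹] = m²·s⁻²·K⁻¹
  B. J·kg⁻¹·K⁻¹ = N·m·kg⁻¹·K⁻¹ = m²·s⁻²·K⁻¹
  C. m²·s⁻²
  D. [kg·m²·s⁻²·K⁻¹·mol⁻¹] / [kg·mol⁻¹] = m²·s⁻²·K⁻¹
  E. m²·s⁻²·K⁻¹
All reduce to m²·s⁻²·K⁻¹ except C., which is m²·s⁻².

C.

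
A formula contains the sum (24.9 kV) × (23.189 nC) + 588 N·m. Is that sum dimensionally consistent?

Yes

In SI base units:
  (24.9 kV) × (23.189 nC):  [kg·m²·s⁻³·A⁻¹] · [s·A] = kg·m²·s⁻²
  588 N·m:  N·m = kg·m·s⁻²·m = kg·m²·s⁻²
Both are kg·m²·s⁻², so they have the same dimensions and can be added.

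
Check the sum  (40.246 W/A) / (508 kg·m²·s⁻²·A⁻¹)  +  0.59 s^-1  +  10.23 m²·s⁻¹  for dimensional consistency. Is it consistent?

In SI base units:
  (40.246 W/A) / (508 kg·m²·s⁻²·A⁻¹):  [kg·m²·s⁻³·A⁻¹] / [kg·m²·s⁻²·A⁻¹] = s⁻¹
  0.59 s^-1:  s⁻¹
  10.23 m²·s⁻¹:  m²·s⁻¹
The terms do not share a single dimension (m²·s⁻¹ vs s⁻¹).

No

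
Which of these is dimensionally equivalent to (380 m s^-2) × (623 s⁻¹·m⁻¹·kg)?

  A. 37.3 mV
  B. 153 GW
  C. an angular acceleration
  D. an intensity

Reference: [m·s⁻²] · [kg·m⁻¹·s⁻¹] = kg·s⁻³.
Each option:
  A. V = J·C⁻¹ = kg·m²·s⁻³·A⁻¹
  B. W = J·s⁻¹ = kg·m²·s⁻³
  C. [angular acceleration] = s⁻²
  D. [intensity] = kg·s⁻³  ← same
Only D. matches kg·s⁻³.

D.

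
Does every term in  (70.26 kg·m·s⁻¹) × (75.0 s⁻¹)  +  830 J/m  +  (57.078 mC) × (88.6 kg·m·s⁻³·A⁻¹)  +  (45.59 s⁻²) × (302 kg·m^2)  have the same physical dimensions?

Expand each in SI base units:
  (70.26 kg·m·s⁻¹) × (75.0 s⁻¹):  [kg·m·s⁻¹] · [s⁻¹] = kg·m·s⁻²
  830 J/m:  J·m⁻¹ = N·m·m⁻¹ = kg·m·s⁻²
  (57.078 mC) × (88.6 kg·m·s⁻³·A⁻¹):  [s·A] · [kg·m·s⁻³·A⁻¹] = kg·m·s⁻²
  (45.59 s⁻²) × (302 kg·m^2):  [s⁻²] · [kg·m²] = kg·m²·s⁻²
The terms do not share a single dimension (kg·m²·s⁻² vs kg·m·s⁻²).

No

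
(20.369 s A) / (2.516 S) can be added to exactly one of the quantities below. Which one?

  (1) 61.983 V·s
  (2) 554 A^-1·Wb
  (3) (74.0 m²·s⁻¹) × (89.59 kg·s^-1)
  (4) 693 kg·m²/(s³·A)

Reference: [s·A] / [kg⁻¹·m⁻²·s³·A²] = kg·m²·s⁻²·A⁻¹.
Each option:
  (1) V·s = J·C⁻¹·s = kg·m²·s⁻²·A⁻¹  ← same
  (2) Wb·A⁻¹ = V·s·A⁻¹ = kg·m²·s⁻²·A⁻²
  (3) [m²·s⁻¹] · [kg·s⁻¹] = kg·m²·s⁻²
  (4) kg·m²·s⁻³·A⁻¹
Only (1) matches kg·m²·s⁻²·A⁻¹.

(1)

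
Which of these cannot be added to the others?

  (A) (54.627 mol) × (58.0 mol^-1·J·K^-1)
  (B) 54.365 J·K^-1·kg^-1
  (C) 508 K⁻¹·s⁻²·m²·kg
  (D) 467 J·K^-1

In SI base units:
  (A) [mol] · [kg·m²·s⁻²·K⁻¹·mol⁻¹] = kg·m²·s⁻²·K⁻¹
  (B) J·kg⁻¹·K⁻¹ = N·m·kg⁻¹·K⁻¹ = m²·s⁻²·K⁻¹
  (C) kg·m²·s⁻²·K⁻¹
  (D) J·K⁻¹ = N·m·K⁻¹ = kg·m²·s⁻²·K⁻¹
All reduce to kg·m²·s⁻²·K⁻¹ except (B), which is m²·s⁻²·K⁻¹.

(B)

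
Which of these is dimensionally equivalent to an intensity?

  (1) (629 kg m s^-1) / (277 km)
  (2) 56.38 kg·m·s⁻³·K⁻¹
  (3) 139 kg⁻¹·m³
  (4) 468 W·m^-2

(4)

Reference: [intensity] = kg·s⁻³.
Each option:
  (1) [kg·m·s⁻¹] / [m] = kg·s⁻¹
  (2) kg·m·s⁻³·K⁻¹
  (3) m³·kg⁻¹ = kg⁻¹·m³
  (4) W·m⁻² = J·s⁻¹·m⁻² = kg·s⁻³  ← same
Only (4) matches kg·s⁻³.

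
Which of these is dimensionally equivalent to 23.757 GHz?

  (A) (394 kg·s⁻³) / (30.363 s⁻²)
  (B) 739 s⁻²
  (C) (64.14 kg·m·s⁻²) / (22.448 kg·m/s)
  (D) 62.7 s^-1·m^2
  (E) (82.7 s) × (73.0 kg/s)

(C)

Reference: Hz = s⁻¹.
Each option:
  (A) [kg·s⁻³] / [s⁻²] = kg·s⁻¹
  (B) s⁻²
  (C) [kg·m·s⁻²] / [kg·m·s⁻¹] = s⁻¹  ← same
  (D) m²·s⁻¹
  (E) [s] · [kg·s⁻¹] = kg
Only (C) matches s⁻¹.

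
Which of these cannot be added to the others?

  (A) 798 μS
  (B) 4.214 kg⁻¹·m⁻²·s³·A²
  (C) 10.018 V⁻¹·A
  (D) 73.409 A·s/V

In SI base units:
  (A) S = Ω⁻¹ = kg⁻¹·m⁻²·s³·A²
  (B) kg⁻¹·m⁻²·s³·A²
  (C) A·V⁻¹ = A·(J·C⁻¹)⁻¹ = kg⁻¹·m⁻²·s³·A²
  (D) A·s·V⁻¹ = A·s·(J·C⁻¹)⁻¹ = kg⁻¹·m⁻²·s⁴·A²
All reduce to kg⁻¹·m⁻²·s³·A² except (D), which is kg⁻¹·m⁻²·s⁴·A².

(D)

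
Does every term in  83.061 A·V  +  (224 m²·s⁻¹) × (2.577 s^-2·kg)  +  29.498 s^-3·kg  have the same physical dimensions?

No

Work out the base dimensions of each:
  83.061 A·V:  V·A = J·C⁻¹·A = kg·m²·s⁻³
  (224 m²·s⁻¹) × (2.577 s^-2·kg):  [m²·s⁻¹] · [kg·s⁻²] = kg·m²·s⁻³
  29.498 s^-3·kg:  kg·s⁻³
The terms do not share a single dimension (kg·m²·s⁻³ vs kg·s⁻³).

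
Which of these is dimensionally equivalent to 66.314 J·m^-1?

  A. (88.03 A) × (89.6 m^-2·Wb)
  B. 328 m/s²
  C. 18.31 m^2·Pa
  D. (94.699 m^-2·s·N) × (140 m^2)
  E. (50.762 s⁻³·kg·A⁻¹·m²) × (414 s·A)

Reference: J·m⁻¹ = N·m·m⁻¹ = kg·m·s⁻².
Each option:
  A. [A] · [kg·s⁻²·A⁻¹] = kg·s⁻²
  B. m·s⁻²
  C. Pa·m² = N·m⁻²·m² = kg·m·s⁻²  ← same
  D. [kg·m⁻¹·s⁻¹] · [m²] = kg·m·s⁻¹
  E. [kg·m²·s⁻³·A⁻¹] · [s·A] = kg·m²·s⁻²
Only C. matches kg·m·s⁻².

C.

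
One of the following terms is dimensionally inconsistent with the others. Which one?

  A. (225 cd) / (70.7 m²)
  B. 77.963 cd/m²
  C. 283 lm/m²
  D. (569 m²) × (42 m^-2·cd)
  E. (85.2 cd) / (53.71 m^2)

Expand each in SI base units:
  A. [cd] / [m²] = m⁻²·cd
  B. cd·m⁻² = m⁻²·cd
  C. lm·m⁻² = cd·m⁻² = m⁻²·cd
  D. [m²] · [m⁻²·cd] = cd
  E. [cd] / [m²] = m⁻²·cd
All reduce to m⁻²·cd except D., which is cd.

D.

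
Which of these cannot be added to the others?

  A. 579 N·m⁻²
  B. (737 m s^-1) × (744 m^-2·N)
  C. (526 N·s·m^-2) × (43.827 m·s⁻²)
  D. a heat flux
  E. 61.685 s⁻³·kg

Work out the base dimensions of each:
  A. N·m⁻² = kg·m·s⁻²·m⁻² = kg·m⁻¹·s⁻²
  B. [m·s⁻¹] · [kg·m⁻¹·s⁻²] = kg·s⁻³
  C. [kg·m⁻¹·s⁻¹] · [m·s⁻²] = kg·s⁻³
  D. [heat flux] = kg·s⁻³
  E. kg·s⁻³
All reduce to kg·s⁻³ except A., which is kg·m⁻¹·s⁻².

A.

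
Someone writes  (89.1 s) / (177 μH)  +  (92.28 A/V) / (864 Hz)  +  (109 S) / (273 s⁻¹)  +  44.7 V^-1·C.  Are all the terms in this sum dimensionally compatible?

In SI base units:
  (89.1 s) / (177 μH):  [s] / [kg·m²·s⁻²·A⁻²] = kg⁻¹·m⁻²·s³·A²
  (92.28 A/V) / (864 Hz):  [kg⁻¹·m⁻²·s³·A²] / [s⁻¹] = kg⁻¹·m⁻²·s⁴·A²
  (109 S) / (273 s⁻¹):  [kg⁻¹·m⁻²·s³·A²] / [s⁻¹] = kg⁻¹·m⁻²·s⁴·A²
  44.7 V^-1·C:  C·V⁻¹ = s·A·(J·C⁻¹)⁻¹ = kg⁻¹·m⁻²·s⁴·A²
The terms do not share a single dimension (kg⁻¹·m⁻²·s³·A² vs kg⁻¹·m⁻²·s⁴·A²).

No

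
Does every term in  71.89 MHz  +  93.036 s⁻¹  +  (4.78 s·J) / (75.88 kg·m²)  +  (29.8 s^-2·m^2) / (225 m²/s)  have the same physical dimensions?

Expand each in SI base units:
  71.89 MHz:  Hz = s⁻¹
  93.036 s⁻¹:  s⁻¹
  (4.78 s·J) / (75.88 kg·m²):  [kg·m²·s⁻¹] / [kg·m²] = s⁻¹
  (29.8 s^-2·m^2) / (225 m²/s):  [m²·s⁻²] / [m²·s⁻¹] = s⁻¹
Every term reduces to s⁻¹.

Yes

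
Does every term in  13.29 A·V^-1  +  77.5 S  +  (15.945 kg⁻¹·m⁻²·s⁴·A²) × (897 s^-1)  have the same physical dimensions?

In SI base units:
  13.29 A·V^-1:  A·V⁻¹ = A·(J·C⁻¹)⁻¹ = kg⁻¹·m⁻²·s³·A²
  77.5 S:  S = Ω⁻¹ = kg⁻¹·m⁻²·s³·A²
  (15.945 kg⁻¹·m⁻²·s⁴·A²) × (897 s^-1):  [kg⁻¹·m⁻²·s⁴·A²] · [s⁻¹] = kg⁻¹·m⁻²·s³·A²
Every term reduces to kg⁻¹·m⁻²·s³·A².

Yes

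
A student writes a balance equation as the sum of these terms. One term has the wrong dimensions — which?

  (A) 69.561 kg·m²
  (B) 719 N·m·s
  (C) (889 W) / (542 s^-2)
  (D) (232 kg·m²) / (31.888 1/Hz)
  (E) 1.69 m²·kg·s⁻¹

(A)

Work out the base dimensions of each:
  (A) kg·m²
  (B) N·m·s = kg·m·s⁻²·m·s = kg·m²·s⁻¹
  (C) [kg·m²·s⁻³] / [s⁻²] = kg·m²·s⁻¹
  (D) [kg·m²] / [s] = kg·m²·s⁻¹
  (E) kg·m²·s⁻¹
All reduce to kg·m²·s⁻¹ except (A), which is kg·m².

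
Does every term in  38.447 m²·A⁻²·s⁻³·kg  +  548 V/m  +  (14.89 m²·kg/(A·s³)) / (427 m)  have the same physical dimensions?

In SI base units:
  38.447 m²·A⁻²·s⁻³·kg:  kg·m²·s⁻³·A⁻²
  548 V/m:  V·m⁻¹ = J·C⁻¹·m⁻¹ = kg·m·s⁻³·A⁻¹
  (14.89 m²·kg/(A·s³)) / (427 m):  [kg·m²·s⁻³·A⁻¹] / [m] = kg·m·s⁻³·A⁻¹
The terms do not share a single dimension (kg·m²·s⁻³·A⁻² vs kg·m·s⁻³·A⁻¹).

No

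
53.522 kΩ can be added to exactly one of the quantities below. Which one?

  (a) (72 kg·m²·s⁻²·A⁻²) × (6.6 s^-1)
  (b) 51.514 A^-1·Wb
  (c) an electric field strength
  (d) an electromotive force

(a)

Reference: Ω = V·A⁻¹ = kg·m²·s⁻³·A⁻².
Each option:
  (a) [kg·m²·s⁻²·A⁻²] · [s⁻¹] = kg·m²·s⁻³·A⁻²  ← same
  (b) Wb·A⁻¹ = V·s·A⁻¹ = kg·m²·s⁻²·A⁻²
  (c) [electric field strength] = kg·m·s⁻³·A⁻¹
  (d) [electromotive force] = kg·m²·s⁻³·A⁻¹
Only (a) matches kg·m²·s⁻³·A⁻².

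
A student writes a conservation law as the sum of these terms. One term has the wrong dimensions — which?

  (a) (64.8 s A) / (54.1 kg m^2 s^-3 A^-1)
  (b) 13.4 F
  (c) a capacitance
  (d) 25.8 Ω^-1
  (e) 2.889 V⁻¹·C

(d)

Work out the base dimensions of each:
  (a) [s·A] / [kg·m²·s⁻³·A⁻¹] = kg⁻¹·m⁻²·s⁴·A²
  (b) F = C·V⁻¹ = kg⁻¹·m⁻²·s⁴·A²
  (c) [capacitance] = kg⁻¹·m⁻²·s⁴·A²
  (d) Ω⁻¹ = (V·A⁻¹)⁻¹ = kg⁻¹·m⁻²·s³·A²
  (e) C·V⁻¹ = s·A·(J·C⁻¹)⁻¹ = kg⁻¹·m⁻²·s⁴·A²
All reduce to kg⁻¹·m⁻²·s⁴·A² except (d), which is kg⁻¹·m⁻²·s³·A².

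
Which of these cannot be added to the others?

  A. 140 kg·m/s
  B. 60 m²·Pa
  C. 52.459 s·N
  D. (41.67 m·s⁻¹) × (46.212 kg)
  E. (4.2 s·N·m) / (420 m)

Dimensions:
  A. kg·m·s⁻¹
  B. Pa·m² = N·m⁻²·m² = kg·m·s⁻²
  C. N·s = kg·m·s⁻²·s = kg·m·s⁻¹
  D. [m·s⁻¹] · [kg] = kg·m·s⁻¹
  E. [kg·m²·s⁻¹] / [m] = kg·m·s⁻¹
All reduce to kg·m·s⁻¹ except B., which is kg·m·s⁻².

B.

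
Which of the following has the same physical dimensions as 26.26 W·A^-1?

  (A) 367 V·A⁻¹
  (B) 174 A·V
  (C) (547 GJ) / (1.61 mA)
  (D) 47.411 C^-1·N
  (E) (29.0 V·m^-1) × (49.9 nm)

(E)

Reference: W·A⁻¹ = J·s⁻¹·A⁻¹ = kg·m²·s⁻³·A⁻¹.
Each option:
  (A) V·A⁻¹ = J·C⁻¹·A⁻¹ = kg·m²·s⁻³·A⁻²
  (B) V·A = J·C⁻¹·A = kg·m²·s⁻³
  (C) [kg·m²·s⁻²] / [A] = kg·m²·s⁻²·A⁻¹
  (D) N·C⁻¹ = kg·m·s⁻²·(s·A)⁻¹ = kg·m·s⁻³·A⁻¹
  (E) [kg·m·s⁻³·A⁻¹] · [m] = kg·m²·s⁻³·A⁻¹  ← same
Only (E) matches kg·m²·s⁻³·A⁻¹.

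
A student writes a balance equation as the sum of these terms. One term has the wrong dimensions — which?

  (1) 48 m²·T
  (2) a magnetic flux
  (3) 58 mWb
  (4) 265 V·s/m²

(4)

Dimensions:
  (1) T·m² = Wb·m⁻²·m² = kg·m²·s⁻²·A⁻¹
  (2) [magnetic flux] = kg·m²·s⁻²·A⁻¹
  (3) Wb = V·s = kg·m²·s⁻²·A⁻¹
  (4) V·s·m⁻² = J·C⁻¹·s·m⁻² = kg·s⁻²·A⁻¹
All reduce to kg·m²·s⁻²·A⁻¹ except (4), which is kg·s⁻²·A⁻¹.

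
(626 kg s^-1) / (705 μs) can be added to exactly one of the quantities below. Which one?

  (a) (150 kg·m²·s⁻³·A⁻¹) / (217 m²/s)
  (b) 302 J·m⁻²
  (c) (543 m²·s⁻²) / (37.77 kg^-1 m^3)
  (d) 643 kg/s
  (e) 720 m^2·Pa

Reference: [kg·s⁻¹] / [s] = kg·s⁻².
Each option:
  (a) [kg·m²·s⁻³·A⁻¹] / [m²·s⁻¹] = kg·s⁻²·A⁻¹
  (b) J·m⁻² = N·m·m⁻² = kg·s⁻²  ← same
  (c) [m²·s⁻²] / [kg⁻¹·m³] = kg·m⁻¹·s⁻²
  (d) kg·s⁻¹
  (e) Pa·m² = N·m⁻²·m² = kg·m·s⁻²
Only (b) matches kg·s⁻².

(b)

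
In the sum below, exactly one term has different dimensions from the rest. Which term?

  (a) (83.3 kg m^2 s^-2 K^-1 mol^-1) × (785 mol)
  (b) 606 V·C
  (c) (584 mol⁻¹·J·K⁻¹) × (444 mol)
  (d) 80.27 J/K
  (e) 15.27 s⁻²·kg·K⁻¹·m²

Dimensions:
  (a) [kg·m²·s⁻²·K⁻¹·mol⁻¹] · [mol] = kg·m²·s⁻²·K⁻¹
  (b) C·V = s·A·J·C⁻¹ = kg·m²·s⁻²
  (c) [kg·m²·s⁻²·K⁻¹·mol⁻¹] · [mol] = kg·m²·s⁻²·K⁻¹
  (d) J·K⁻¹ = N·m·K⁻¹ = kg·m²·s⁻²·K⁻¹
  (e) kg·m²·s⁻²·K⁻¹
All reduce to kg·m²·s⁻²·K⁻¹ except (b), which is kg·m²·s⁻².

(b)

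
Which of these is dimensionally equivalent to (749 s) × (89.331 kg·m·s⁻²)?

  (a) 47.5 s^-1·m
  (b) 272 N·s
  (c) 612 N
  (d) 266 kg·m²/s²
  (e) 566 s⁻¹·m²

(b)

Reference: [s] · [kg·m·s⁻²] = kg·m·s⁻¹.
Each option:
  (a) m·s⁻¹
  (b) N·s = kg·m·s⁻²·s = kg·m·s⁻¹  ← same
  (c) N = kg·m·s⁻²
  (d) kg·m²·s⁻²
  (e) m²·s⁻¹
Only (b) matches kg·m·s⁻¹.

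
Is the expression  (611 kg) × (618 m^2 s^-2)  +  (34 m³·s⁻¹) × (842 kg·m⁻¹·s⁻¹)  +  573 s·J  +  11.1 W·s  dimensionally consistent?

Expand each in SI base units:
  (611 kg) × (618 m^2 s^-2):  [kg] · [m²·s⁻²] = kg·m²·s⁻²
  (34 m³·s⁻¹) × (842 kg·m⁻¹·s⁻¹):  [m³·s⁻¹] · [kg·m⁻¹·s⁻¹] = kg·m²·s⁻²
  573 s·J:  J·s = N·m·s = kg·m²·s⁻¹
  11.1 W·s:  W·s = J·s⁻¹·s = kg·m²·s⁻²
The terms do not share a single dimension (kg·m²·s⁻² vs kg·m²·s⁻¹).

No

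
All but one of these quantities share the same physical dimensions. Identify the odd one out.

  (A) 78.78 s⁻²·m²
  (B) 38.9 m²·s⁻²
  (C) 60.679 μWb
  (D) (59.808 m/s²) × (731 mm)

Expand each in SI base units:
  (A) m²·s⁻²
  (B) m²·s⁻²
  (C) Wb = V·s = kg·m²·s⁻²·A⁻¹
  (D) [m·s⁻²] · [m] = m²·s⁻²
All reduce to m²·s⁻² except (C), which is kg·m²·s⁻²·A⁻¹.

(C)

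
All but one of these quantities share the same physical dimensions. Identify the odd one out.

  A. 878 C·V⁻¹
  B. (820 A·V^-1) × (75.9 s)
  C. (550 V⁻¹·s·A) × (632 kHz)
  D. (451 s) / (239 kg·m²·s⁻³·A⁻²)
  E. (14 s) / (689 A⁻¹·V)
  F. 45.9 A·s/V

Dimensions:
  A. C·V⁻¹ = s·A·(J·C⁻¹)⁻¹ = kg⁻¹·m⁻²·s⁴·A²
  B. [kg⁻¹·m⁻²·s³·A²] · [s] = kg⁻¹·m⁻²·s⁴·A²
  C. [kg⁻¹·m⁻²·s⁴·A²] · [s⁻¹] = kg⁻¹·m⁻²·s³·A²
  D. [s] / [kg·m²·s⁻³·A⁻²] = kg⁻¹·m⁻²·s⁴·A²
  E. [s] / [kg·m²·s⁻³·A⁻²] = kg⁻¹·m⁻²·s⁴·A²
  F. A·s·V⁻¹ = A·s·(J·C⁻¹)⁻¹ = kg⁻¹·m⁻²·s⁴·A²
All reduce to kg⁻¹·m⁻²·s⁴·A² except C., which is kg⁻¹·m⁻²·s³·A².

C.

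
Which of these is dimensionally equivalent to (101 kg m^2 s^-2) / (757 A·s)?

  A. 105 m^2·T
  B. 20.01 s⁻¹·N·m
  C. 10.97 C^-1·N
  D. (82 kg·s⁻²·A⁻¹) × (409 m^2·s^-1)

Reference: [kg·m²·s⁻²] / [s·A] = kg·m²·s⁻³·A⁻¹.
Each option:
  A. T·m² = Wb·m⁻²·m² = kg·m²·s⁻²·A⁻¹
  B. N·m·s⁻¹ = kg·m·s⁻²·m·s⁻¹ = kg·m²·s⁻³
  C. N·C⁻¹ = kg·m·s⁻²·(s·A)⁻¹ = kg·m·s⁻³·A⁻¹
  D. [kg·s⁻²·A⁻¹] · [m²·s⁻¹] = kg·m²·s⁻³·A⁻¹  ← same
Only D. matches kg·m²·s⁻³·A⁻¹.

D.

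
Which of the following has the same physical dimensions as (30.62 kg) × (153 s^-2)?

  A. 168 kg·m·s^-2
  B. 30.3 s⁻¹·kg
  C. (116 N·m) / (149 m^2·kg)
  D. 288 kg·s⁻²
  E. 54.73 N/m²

D.

Reference: [kg] · [s⁻²] = kg·s⁻².
Each option:
  A. kg·m·s⁻²
  B. kg·s⁻¹
  C. [kg·m²·s⁻²] / [kg·m²] = s⁻²
  D. kg·s⁻²  ← same
  E. N·m⁻² = kg·m·s⁻²·m⁻² = kg·m⁻¹·s⁻²
Only D. matches kg·s⁻².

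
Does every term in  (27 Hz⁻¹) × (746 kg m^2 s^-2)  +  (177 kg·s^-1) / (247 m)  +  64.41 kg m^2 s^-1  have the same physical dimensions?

In SI base units:
  (27 Hz⁻¹) × (746 kg m^2 s^-2):  [s] · [kg·m²·s⁻²] = kg·m²·s⁻¹
  (177 kg·s^-1) / (247 m):  [kg·s⁻¹] / [m] = kg·m⁻¹·s⁻¹
  64.41 kg m^2 s^-1:  kg·m²·s⁻¹
The terms do not share a single dimension (kg·m²·s⁻¹ vs kg·m⁻¹·s⁻¹).

No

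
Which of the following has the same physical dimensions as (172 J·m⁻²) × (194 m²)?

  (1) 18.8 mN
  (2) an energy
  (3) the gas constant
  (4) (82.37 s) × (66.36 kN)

Reference: [kg·s⁻²] · [m²] = kg·m²·s⁻².
Each option:
  (1) N = kg·m·s⁻²
  (2) [energy] = kg·m²·s⁻²  ← same
  (3) [gas constant] = kg·m²·s⁻²·K⁻¹·mol⁻¹
  (4) [s] · [kg·m·s⁻²] = kg·m·s⁻¹
Only (2) matches kg·m²·s⁻².

(2)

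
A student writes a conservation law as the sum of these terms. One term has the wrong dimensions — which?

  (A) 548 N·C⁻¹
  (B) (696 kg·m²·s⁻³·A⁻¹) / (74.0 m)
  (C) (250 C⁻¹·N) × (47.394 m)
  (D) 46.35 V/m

Reduce each to base SI dimensions:
  (A) N·C⁻¹ = kg·m·s⁻²·(s·A)⁻¹ = kg·m·s⁻³·A⁻¹
  (B) [kg·m²·s⁻³·A⁻¹] / [m] = kg·m·s⁻³·A⁻¹
  (C) [kg·m·s⁻³·A⁻¹] · [m] = kg·m²·s⁻³·A⁻¹
  (D) V·m⁻¹ = J·C⁻¹·m⁻¹ = kg·m·s⁻³·A⁻¹
All reduce to kg·m·s⁻³·A⁻¹ except (C), which is kg·m²·s⁻³·A⁻¹.

(C)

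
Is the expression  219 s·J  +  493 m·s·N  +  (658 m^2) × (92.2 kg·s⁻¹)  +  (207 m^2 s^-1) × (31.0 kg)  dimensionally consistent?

Yes

In SI base units:
  219 s·J:  J·s = N·m·s = kg·m²·s⁻¹
  493 m·s·N:  N·m·s = kg·m·s⁻²·m·s = kg·m²·s⁻¹
  (658 m^2) × (92.2 kg·s⁻¹):  [m²] · [kg·s⁻¹] = kg·m²·s⁻¹
  (207 m^2 s^-1) × (31.0 kg):  [m²·s⁻¹] · [kg] = kg·m²·s⁻¹
Every term reduces to kg·m²·s⁻¹.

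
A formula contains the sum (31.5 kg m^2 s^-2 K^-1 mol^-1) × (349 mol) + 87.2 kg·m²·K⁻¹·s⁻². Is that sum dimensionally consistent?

Expand each in SI base units:
  (31.5 kg m^2 s^-2 K^-1 mol^-1) × (349 mol):  [kg·m²·s⁻²·K⁻¹·mol⁻¹] · [mol] = kg·m²·s⁻²·K⁻¹
  87.2 kg·m²·K⁻¹·s⁻²:  kg·m²·s⁻²·K⁻¹
Both are kg·m²·s⁻²·K⁻¹, so they have the same dimensions and can be added.

Yes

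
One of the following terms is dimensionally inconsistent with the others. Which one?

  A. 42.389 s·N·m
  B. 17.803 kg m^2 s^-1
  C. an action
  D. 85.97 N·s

D.

Work out the base dimensions of each:
  A. N·m·s = kg·m·s⁻²·m·s = kg·m²·s⁻¹
  B. kg·m²·s⁻¹
  C. [action] = kg·m²·s⁻¹
  D. N·s = kg·m·s⁻²·s = kg·m·s⁻¹
All reduce to kg·m²·s⁻¹ except D., which is kg·m·s⁻¹.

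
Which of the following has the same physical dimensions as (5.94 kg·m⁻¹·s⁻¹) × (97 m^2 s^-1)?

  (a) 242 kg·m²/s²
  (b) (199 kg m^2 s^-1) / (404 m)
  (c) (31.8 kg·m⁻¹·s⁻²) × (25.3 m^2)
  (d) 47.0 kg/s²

Reference: [kg·m⁻¹·s⁻¹] · [m²·s⁻¹] = kg·m·s⁻².
Each option:
  (a) kg·m²·s⁻²
  (b) [kg·m²·s⁻¹] / [m] = kg·m·s⁻¹
  (c) [kg·m⁻¹·s⁻²] · [m²] = kg·m·s⁻²  ← same
  (d) kg·s⁻²
Only (c) matches kg·m·s⁻².

(c)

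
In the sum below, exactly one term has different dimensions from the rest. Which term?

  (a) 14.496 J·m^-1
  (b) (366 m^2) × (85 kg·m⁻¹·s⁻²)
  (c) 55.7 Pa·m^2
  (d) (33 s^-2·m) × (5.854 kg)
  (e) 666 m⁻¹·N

Work out the base dimensions of each:
  (a) J·m⁻¹ = N·m·m⁻¹ = kg·m·s⁻²
  (b) [m²] · [kg·m⁻¹·s⁻²] = kg·m·s⁻²
  (c) Pa·m² = N·m⁻²·m² = kg·m·s⁻²
  (d) [m·s⁻²] · [kg] = kg·m·s⁻²
  (e) N·m⁻¹ = kg·m·s⁻²·m⁻¹ = kg·s⁻²
All reduce to kg·m·s⁻² except (e), which is kg·s⁻².

(e)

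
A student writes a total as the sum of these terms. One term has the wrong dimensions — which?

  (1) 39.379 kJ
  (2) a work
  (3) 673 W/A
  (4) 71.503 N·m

(3)

Reduce each to base SI dimensions:
  (1) J = N·m = kg·m²·s⁻²
  (2) [work] = kg·m²·s⁻²
  (3) W·A⁻¹ = J·s⁻¹·A⁻¹ = kg·m²·s⁻³·A⁻¹
  (4) N·m = kg·m·s⁻²·m = kg·m²·s⁻²
All reduce to kg·m²·s⁻² except (3), which is kg·m²·s⁻³·A⁻¹.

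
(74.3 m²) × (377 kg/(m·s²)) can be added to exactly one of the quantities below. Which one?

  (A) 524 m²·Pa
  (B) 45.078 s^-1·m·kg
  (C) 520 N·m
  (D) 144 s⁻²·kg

Reference: [m²] · [kg·m⁻¹·s⁻²] = kg·m·s⁻².
Each option:
  (A) Pa·m² = N·m⁻²·m² = kg·m·s⁻²  ← same
  (B) kg·m·s⁻¹
  (C) N·m = kg·m·s⁻²·m = kg·m²·s⁻²
  (D) kg·s⁻²
Only (A) matches kg·m·s⁻².

(A)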